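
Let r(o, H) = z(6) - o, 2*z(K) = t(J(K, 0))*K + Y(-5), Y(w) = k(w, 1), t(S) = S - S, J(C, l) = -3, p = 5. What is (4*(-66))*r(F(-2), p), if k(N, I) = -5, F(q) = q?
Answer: 132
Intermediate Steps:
t(S) = 0
Y(w) = -5
z(K) = -5/2 (z(K) = (0*K - 5)/2 = (0 - 5)/2 = (1/2)*(-5) = -5/2)
r(o, H) = -5/2 - o
(4*(-66))*r(F(-2), p) = (4*(-66))*(-5/2 - 1*(-2)) = -264*(-5/2 + 2) = -264*(-1/2) = 132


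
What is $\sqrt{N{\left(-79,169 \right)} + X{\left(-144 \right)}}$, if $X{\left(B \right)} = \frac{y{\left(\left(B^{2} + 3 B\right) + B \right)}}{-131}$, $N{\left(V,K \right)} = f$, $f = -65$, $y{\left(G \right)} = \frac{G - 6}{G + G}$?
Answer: $\frac{59 i \sqrt{226118445}}{110040} \approx 8.0625 i$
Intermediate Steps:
$y{\left(G \right)} = \frac{-6 + G}{2 G}$
$N{\left(V,K \right)} = -65$
$X{\left(B \right)} = - \frac{-6 + B^{2} + 4 B}{262 \left(B^{2} + 4 B\right)}$ ($X{\left(B \right)} = \frac{\frac{1}{2} \frac{1}{\left(B^{2} + 3 B\right) + B} \left(-6 + \left(\left(B^{2} + 3 B\right) + B\right)\right)}{-131} = \frac{-6 + \left(B^{2} + 4 B\right)}{2 \left(B^{2} + 4 B\right)} \left(- \frac{1}{131}\right) = \frac{-6 + B^{2} + 4 B}{2 \left(B^{2} + 4 B\right)} \left(- \frac{1}{131}\right) = - \frac{-6 + B^{2} + 4 B}{262 \left(B^{2} + 4 B\right)}$)
$\sqrt{N{\left(-79,169 \right)} + X{\left(-144 \right)}} = \sqrt{-65 + \frac{6 - - 144 \left(4 - 144\right)}{262 \left(-144\right) \left(4 - 144\right)}} = \sqrt{-65 + \frac{1}{262} \left(- \frac{1}{144}\right) \frac{1}{-140} \left(6 - \left(-144\right) \left(-140\right)\right)} = \sqrt{-65 + \frac{1}{262} \left(- \frac{1}{144}\right) \left(- \frac{1}{140}\right) \left(6 - 20160\right)} = \sqrt{-65 + \frac{1}{262} \left(- \frac{1}{144}\right) \left(- \frac{1}{140}\right) \left(-20154\right)} = \sqrt{-65 - \frac{3359}{880320}} = \sqrt{- \frac{57224159}{880320}} = \frac{59 i \sqrt{226118445}}{110040}$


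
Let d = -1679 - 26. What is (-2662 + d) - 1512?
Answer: -5879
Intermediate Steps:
d = -1705
(-2662 + d) - 1512 = (-2662 - 1705) - 1512 = -4367 - 1512 = -5879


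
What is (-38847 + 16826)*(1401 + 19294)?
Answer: -455724595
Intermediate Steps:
(-38847 + 16826)*(1401 + 19294) = -22021*20695 = -455724595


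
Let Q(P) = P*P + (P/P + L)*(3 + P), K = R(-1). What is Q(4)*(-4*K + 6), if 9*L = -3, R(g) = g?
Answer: 620/3 ≈ 206.67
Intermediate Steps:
K = -1
L = -⅓ (L = (⅑)*(-3) = -⅓ ≈ -0.33333)
Q(P) = 2 + P² + 2*P/3 (Q(P) = P*P + (P/P - ⅓)*(3 + P) = P² + (1 - ⅓)*(3 + P) = P² + 2*(3 + P)/3 = P² + (2 + 2*P/3) = 2 + P² + 2*P/3)
Q(4)*(-4*K + 6) = (2 + 4² + (⅔)*4)*(-4*(-1) + 6) = (2 + 16 + 8/3)*(4 + 6) = (62/3)*10 = 620/3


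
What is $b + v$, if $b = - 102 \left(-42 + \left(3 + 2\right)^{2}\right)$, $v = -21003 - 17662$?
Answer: $-36931$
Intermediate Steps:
$v = -38665$
$b = 1734$ ($b = - 102 \left(-42 + 5^{2}\right) = - 102 \left(-42 + 25\right) = \left(-102\right) \left(-17\right) = 1734$)
$b + v = 1734 - 38665 = -36931$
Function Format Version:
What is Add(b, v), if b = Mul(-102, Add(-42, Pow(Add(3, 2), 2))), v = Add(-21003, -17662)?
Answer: -36931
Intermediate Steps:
v = -38665
b = 1734 (b = Mul(-102, Add(-42, Pow(5, 2))) = Mul(-102, Add(-42, 25)) = Mul(-102, -17) = 1734)
Add(b, v) = Add(1734, -38665) = -36931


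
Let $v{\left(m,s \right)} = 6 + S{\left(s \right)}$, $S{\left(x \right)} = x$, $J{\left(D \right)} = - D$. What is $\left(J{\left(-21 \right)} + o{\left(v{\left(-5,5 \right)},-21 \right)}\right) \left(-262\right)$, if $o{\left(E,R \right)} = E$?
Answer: $-8384$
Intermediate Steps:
$v{\left(m,s \right)} = 6 + s$
$\left(J{\left(-21 \right)} + o{\left(v{\left(-5,5 \right)},-21 \right)}\right) \left(-262\right) = \left(\left(-1\right) \left(-21\right) + \left(6 + 5\right)\right) \left(-262\right) = \left(21 + 11\right) \left(-262\right) = 32 \left(-262\right) = -8384$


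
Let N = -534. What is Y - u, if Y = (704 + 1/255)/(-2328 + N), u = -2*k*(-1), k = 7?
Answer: -10396861/729810 ≈ -14.246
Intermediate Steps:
u = 14 (u = -2*7*(-1) = -14*(-1) = 14)
Y = -179521/729810 (Y = (704 + 1/255)/(-2328 - 534) = (704 + 1/255)/(-2862) = (179521/255)*(-1/2862) = -179521/729810 ≈ -0.24598)
Y - u = -179521/729810 - 1*14 = -179521/729810 - 14 = -10396861/729810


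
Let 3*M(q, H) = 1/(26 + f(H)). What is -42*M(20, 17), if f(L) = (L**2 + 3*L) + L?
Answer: -14/383 ≈ -0.036554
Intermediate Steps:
f(L) = L**2 + 4*L
M(q, H) = 1/(3*(26 + H*(4 + H)))
-42*M(20, 17) = -14/(26 + 17*(4 + 17)) = -14/(26 + 17*21) = -14/(26 + 357) = -14/383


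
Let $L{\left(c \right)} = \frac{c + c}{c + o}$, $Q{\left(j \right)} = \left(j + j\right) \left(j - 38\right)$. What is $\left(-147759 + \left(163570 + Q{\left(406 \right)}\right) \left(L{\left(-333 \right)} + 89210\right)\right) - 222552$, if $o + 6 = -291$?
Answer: $\frac{1443735074497}{35} \approx 4.125 \cdot 10^{10}$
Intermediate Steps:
$o = -297$ ($o = -6 - 291 = -297$)
$Q{\left(j \right)} = 2 j \left(-38 + j\right)$
$L{\left(c \right)} = \frac{2 c}{-297 + c}$ ($L{\left(c \right)} = \frac{c + c}{c - 297} = \frac{2 c}{-297 + c}$)
$\left(-147759 + \left(163570 + Q{\left(406 \right)}\right) \left(L{\left(-333 \right)} + 89210\right)\right) - 222552 = \left(-147759 + \left(163570 + 2 \cdot 406 \left(-38 + 406\right)\right) \left(2 \left(-333\right) \frac{1}{-297 - 333} + 89210\right)\right) - 222552 = \left(-147759 + \left(163570 + 2 \cdot 406 \cdot 368\right) \left(2 \left(-333\right) \frac{1}{-630} + 89210\right)\right) - 222552 = \left(-147759 + \left(163570 + 298816\right) \left(2 \left(-333\right) \left(- \frac{1}{630}\right) + 89210\right)\right) - 222552 = \left(-147759 + 462386 \left(\frac{37}{35} + 89210\right)\right) - 222552 = \left(-147759 + 462386 \cdot \frac{3122387}{35}\right) - 222552 = \left(-147759 + \frac{1443748035382}{35}\right) - 222552 = \frac{1443742863817}{35} - 222552 = \frac{1443735074497}{35}$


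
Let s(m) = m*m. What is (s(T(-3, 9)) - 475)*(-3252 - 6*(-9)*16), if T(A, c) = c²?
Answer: -14533368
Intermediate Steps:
s(m) = m²
(s(T(-3, 9)) - 475)*(-3252 - 6*(-9)*16) = ((9²)² - 475)*(-3252 - 6*(-9)*16) = (81² - 475)*(-3252 + 54*16) = (6561 - 475)*(-3252 + 864) = 6086*(-2388) = -14533368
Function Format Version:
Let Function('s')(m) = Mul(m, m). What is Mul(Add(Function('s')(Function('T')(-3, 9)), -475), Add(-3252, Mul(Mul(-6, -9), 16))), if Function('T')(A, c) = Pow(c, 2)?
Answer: -14533368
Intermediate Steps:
Function('s')(m) = Pow(m, 2)
Mul(Add(Function('s')(Function('T')(-3, 9)), -475), Add(-3252, Mul(Mul(-6, -9), 16))) = Mul(Add(Pow(Pow(9, 2), 2), -475), Add(-3252, Mul(Mul(-6, -9), 16))) = Mul(Add(Pow(81, 2), -475), Add(-3252, Mul(54, 16))) = Mul(Add(6561, -475), Add(-3252, 864)) = Mul(6086, -2388) = -14533368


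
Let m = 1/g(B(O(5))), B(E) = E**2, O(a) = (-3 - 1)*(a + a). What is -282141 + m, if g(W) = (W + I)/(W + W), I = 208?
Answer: -31881733/113 ≈ -2.8214e+5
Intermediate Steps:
O(a) = -8*a
g(W) = (208 + W)/(2*W) (g(W) = (W + 208)/(W + W) = (208 + W)/((2*W)) = (208 + W)*(1/(2*W)) = (208 + W)/(2*W))
m = 200/113 (m = 1/((208 + (-8*5)**2)/(2*((-8*5)**2))) = 1/((208 + (-40)**2)/(2*((-40)**2))) = 1/((1/2)*(208 + 1600)/1600) = 1/((1/2)*(1/1600)*1808) = 1/(113/200) = 200/113 ≈ 1.7699)
-282141 + m = -282141 + 200/113 = -31881733/113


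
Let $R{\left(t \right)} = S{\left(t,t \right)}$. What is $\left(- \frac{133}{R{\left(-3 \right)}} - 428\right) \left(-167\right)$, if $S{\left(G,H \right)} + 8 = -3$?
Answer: $\frac{764025}{11} \approx 69457.0$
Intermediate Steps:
$S{\left(G,H \right)} = -11$ ($S{\left(G,H \right)} = -8 - 3 = -11$)
$R{\left(t \right)} = -11$
$\left(- \frac{133}{R{\left(-3 \right)}} - 428\right) \left(-167\right) = \left(- \frac{133}{-11} - 428\right) \left(-167\right) = \left(\left(-133\right) \left(- \frac{1}{11}\right) - 428\right) \left(-167\right) = \left(\frac{133}{11} - 428\right) \left(-167\right) = \left(- \frac{4575}{11}\right) \left(-167\right) = \frac{764025}{11}$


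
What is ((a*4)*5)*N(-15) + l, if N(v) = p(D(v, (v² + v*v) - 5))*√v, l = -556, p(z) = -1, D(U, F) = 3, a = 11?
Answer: -556 - 220*I*√15 ≈ -556.0 - 852.06*I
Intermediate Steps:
N(v) = -√v
((a*4)*5)*N(-15) + l = ((11*4)*5)*(-√(-15)) - 556 = (44*5)*(-I*√15) - 556 = 220*(-I*√15) - 556 = -220*I*√15 - 556 = -556 - 220*I*√15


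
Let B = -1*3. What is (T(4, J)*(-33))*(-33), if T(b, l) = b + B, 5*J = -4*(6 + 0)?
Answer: 1089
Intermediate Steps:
B = -3
J = -24/5 (J = (-4*(6 + 0))/5 = (-4*6)/5 = (⅕)*(-24) = -24/5 ≈ -4.8000)
T(b, l) = -3 + b (T(b, l) = b - 3 = -3 + b)
(T(4, J)*(-33))*(-33) = ((-3 + 4)*(-33))*(-33) = (1*(-33))*(-33) = -33*(-33) = 1089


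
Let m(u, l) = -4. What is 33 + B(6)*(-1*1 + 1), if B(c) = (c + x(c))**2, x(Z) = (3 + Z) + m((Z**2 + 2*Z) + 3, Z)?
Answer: 33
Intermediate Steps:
x(Z) = -1 + Z (x(Z) = (3 + Z) - 4 = -1 + Z)
B(c) = (-1 + 2*c)**2 (B(c) = (c + (-1 + c))**2 = (-1 + 2*c)**2)
33 + B(6)*(-1*1 + 1) = 33 + (-1 + 2*6)**2*(-1*1 + 1) = 33 + (-1 + 12)**2*(-1 + 1) = 33 + 11**2*0 = 33 + 121*0 = 33 + 0 = 33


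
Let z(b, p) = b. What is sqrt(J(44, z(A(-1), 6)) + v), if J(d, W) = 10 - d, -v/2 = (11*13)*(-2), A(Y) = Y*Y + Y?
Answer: sqrt(538) ≈ 23.195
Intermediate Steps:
A(Y) = Y + Y**2 (A(Y) = Y**2 + Y = Y + Y**2)
v = 572 (v = -2*11*13*(-2) = -286*(-2) = -2*(-286) = 572)
sqrt(J(44, z(A(-1), 6)) + v) = sqrt((10 - 1*44) + 572) = sqrt((10 - 44) + 572) = sqrt(-34 + 572) = sqrt(538)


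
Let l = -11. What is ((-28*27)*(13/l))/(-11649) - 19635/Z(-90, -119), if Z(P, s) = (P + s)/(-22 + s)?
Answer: -10750283649/811547 ≈ -13247.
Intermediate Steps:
Z(P, s) = (P + s)/(-22 + s)
((-28*27)*(13/l))/(-11649) - 19635/Z(-90, -119) = ((-28*27)*(13/(-11)))/(-11649) - 19635*(-22 - 119)/(-90 - 119) = -9828*(-1)/11*(-1/11649) - 19635/(-209/(-141)) = -756*(-13/11)*(-1/11649) - 19635/((-1/141*(-209))) = (9828/11)*(-1/11649) - 19635/209/141 = -3276/42713 - 19635*141/209 = -3276/42713 - 251685/19 = -10750283649/811547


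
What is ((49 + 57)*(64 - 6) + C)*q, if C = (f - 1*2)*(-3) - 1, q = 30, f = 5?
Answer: 184140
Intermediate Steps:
C = -10 (C = (5 - 1*2)*(-3) - 1 = (5 - 2)*(-3) - 1 = 3*(-3) - 1 = -9 - 1 = -10)
((49 + 57)*(64 - 6) + C)*q = ((49 + 57)*(64 - 6) - 10)*30 = (106*58 - 10)*30 = (6148 - 10)*30 = 6138*30 = 184140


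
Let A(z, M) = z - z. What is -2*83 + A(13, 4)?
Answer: -166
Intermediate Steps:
A(z, M) = 0
-2*83 + A(13, 4) = -2*83 + 0 = -166 + 0 = -166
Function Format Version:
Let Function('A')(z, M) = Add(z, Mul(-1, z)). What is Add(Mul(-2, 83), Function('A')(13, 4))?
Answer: -166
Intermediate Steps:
Function('A')(z, M) = 0
Add(Mul(-2, 83), Function('A')(13, 4)) = Add(Mul(-2, 83), 0) = Add(-166, 0) = -166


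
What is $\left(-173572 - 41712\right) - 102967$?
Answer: $-318251$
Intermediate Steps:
$\left(-173572 - 41712\right) - 102967 = -215284 - 102967 = -318251$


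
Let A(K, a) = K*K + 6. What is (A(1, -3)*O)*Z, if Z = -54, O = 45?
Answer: -17010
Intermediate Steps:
A(K, a) = 6 + K² (A(K, a) = K² + 6 = 6 + K²)
(A(1, -3)*O)*Z = ((6 + 1²)*45)*(-54) = ((6 + 1)*45)*(-54) = (7*45)*(-54) = 315*(-54) = -17010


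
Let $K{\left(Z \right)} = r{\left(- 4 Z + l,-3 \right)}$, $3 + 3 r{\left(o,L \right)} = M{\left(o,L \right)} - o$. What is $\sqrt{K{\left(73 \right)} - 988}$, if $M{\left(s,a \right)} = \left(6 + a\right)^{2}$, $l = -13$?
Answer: $\frac{i \sqrt{7959}}{3} \approx 29.738 i$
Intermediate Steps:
$r{\left(o,L \right)} = -1 - \frac{o}{3} + \frac{\left(6 + L\right)^{2}}{3}$ ($r{\left(o,L \right)} = -1 + \frac{\left(6 + L\right)^{2} - o}{3} = -1 - \left(- \frac{\left(6 + L\right)^{2}}{3} + \frac{o}{3}\right) = -1 - \frac{o}{3} + \frac{\left(6 + L\right)^{2}}{3}$)
$K{\left(Z \right)} = \frac{19}{3} + \frac{4 Z}{3}$ ($K{\left(Z \right)} = -1 - \frac{- 4 Z - 13}{3} + \frac{\left(6 - 3\right)^{2}}{3} = -1 - \frac{-13 - 4 Z}{3} + \frac{3^{2}}{3} = -1 + \left(\frac{13}{3} + \frac{4 Z}{3}\right) + \frac{1}{3} \cdot 9 = -1 + \left(\frac{13}{3} + \frac{4 Z}{3}\right) + 3 = \frac{19}{3} + \frac{4 Z}{3}$)
$\sqrt{K{\left(73 \right)} - 988} = \sqrt{\left(\frac{19}{3} + \frac{4}{3} \cdot 73\right) - 988} = \sqrt{\left(\frac{19}{3} + \frac{292}{3}\right) - 988} = \sqrt{\frac{311}{3} - 988} = \sqrt{- \frac{2653}{3}} = \frac{i \sqrt{7959}}{3}$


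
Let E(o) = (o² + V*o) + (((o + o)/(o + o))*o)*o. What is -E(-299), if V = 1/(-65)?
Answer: -894033/5 ≈ -1.7881e+5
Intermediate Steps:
V = -1/65 ≈ -0.015385
E(o) = 2*o² - o/65 (E(o) = (o² - o/65) + (((o + o)/(o + o))*o)*o = (o² - o/65) + (((2*o)/((2*o)))*o)*o = (o² - o/65) + (((2*o)*(1/(2*o)))*o)*o = (o² - o/65) + (1*o)*o = (o² - o/65) + o*o = (o² - o/65) + o² = 2*o² - o/65)
-E(-299) = -(-299)*(-1 + 130*(-299))/65 = -(-299)*(-1 - 38870)/65 = -(-299)*(-38871)/65 = -1*894033/5 = -894033/5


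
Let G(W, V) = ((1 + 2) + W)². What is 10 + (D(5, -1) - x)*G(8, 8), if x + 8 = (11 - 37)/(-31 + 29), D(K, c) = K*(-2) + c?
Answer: -1926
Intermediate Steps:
G(W, V) = (3 + W)²
D(K, c) = c - 2*K (D(K, c) = -2*K + c = c - 2*K)
x = 5 (x = -8 + (11 - 37)/(-31 + 29) = -8 - 26/(-2) = -8 - 26*(-½) = -8 + 13 = 5)
10 + (D(5, -1) - x)*G(8, 8) = 10 + ((-1 - 2*5) - 1*5)*(3 + 8)² = 10 + ((-1 - 10) - 5)*11² = 10 + (-11 - 5)*121 = 10 - 16*121 = 10 - 1936 = -1926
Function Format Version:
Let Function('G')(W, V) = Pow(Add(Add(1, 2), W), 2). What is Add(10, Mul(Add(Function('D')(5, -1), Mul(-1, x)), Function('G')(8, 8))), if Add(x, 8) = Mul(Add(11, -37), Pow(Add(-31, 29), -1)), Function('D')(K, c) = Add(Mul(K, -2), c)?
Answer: -1926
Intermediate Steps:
Function('G')(W, V) = Pow(Add(3, W), 2)
Function('D')(K, c) = Add(c, Mul(-2, K)) (Function('D')(K, c) = Add(Mul(-2, K), c) = Add(c, Mul(-2, K)))
x = 5 (x = Add(-8, Mul(Add(11, -37), Pow(Add(-31, 29), -1))) = Add(-8, Mul(-26, Pow(-2, -1))) = Add(-8, Mul(-26, Rational(-1, 2))) = Add(-8, 13) = 5)
Add(10, Mul(Add(Function('D')(5, -1), Mul(-1, x)), Function('G')(8, 8))) = Add(10, Mul(Add(Add(-1, Mul(-2, 5)), Mul(-1, 5)), Pow(Add(3, 8), 2))) = Add(10, Mul(Add(Add(-1, -10), -5), Pow(11, 2))) = Add(10, Mul(Add(-11, -5), 121)) = Add(10, Mul(-16, 121)) = Add(10, -1936) = -1926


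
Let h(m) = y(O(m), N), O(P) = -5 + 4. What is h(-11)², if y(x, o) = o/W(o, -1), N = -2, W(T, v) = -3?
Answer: 4/9 ≈ 0.44444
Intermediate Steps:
O(P) = -1
y(x, o) = -o/3 (y(x, o) = o/(-3) = o*(-⅓) = -o/3)
h(m) = ⅔ (h(m) = -⅓*(-2) = ⅔)
h(-11)² = (⅔)² = 4/9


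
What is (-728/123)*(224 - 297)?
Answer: 53144/123 ≈ 432.06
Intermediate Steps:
(-728/123)*(224 - 297) = -728/123*(-73) = 53144/123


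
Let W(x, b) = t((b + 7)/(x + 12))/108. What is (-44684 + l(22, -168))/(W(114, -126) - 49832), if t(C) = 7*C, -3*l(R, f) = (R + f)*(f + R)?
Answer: 100678464/96873527 ≈ 1.0393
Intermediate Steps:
l(R, f) = -(R + f)**2/3 (l(R, f) = -(R + f)*(f + R)/3 = -(R + f)*(R + f)/3 = -(R + f)**2/3)
W(x, b) = 7*(7 + b)/(108*(12 + x)) (W(x, b) = (7*((b + 7)/(x + 12)))/108 = (7*((7 + b)/(12 + x)))*(1/108) = (7*(7 + b)/(12 + x))*(1/108) = 7*(7 + b)/(108*(12 + x)))
(-44684 + l(22, -168))/(W(114, -126) - 49832) = (-44684 - (22 - 168)**2/3)/(7*(7 - 126)/(108*(12 + 114)) - 49832) = (-44684 - 1/3*(-146)**2)/((7/108)*(-119)/126 - 49832) = (-44684 - 1/3*21316)/((7/108)*(1/126)*(-119) - 49832) = (-44684 - 21316/3)/(-119/1944 - 49832) = -155368/(3*(-96873527/1944)) = -155368/3*(-1944/96873527) = 100678464/96873527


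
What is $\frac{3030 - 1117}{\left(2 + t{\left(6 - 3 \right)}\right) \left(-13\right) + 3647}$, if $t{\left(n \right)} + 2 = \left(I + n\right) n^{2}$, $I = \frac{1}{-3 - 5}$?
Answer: $\frac{15304}{26485} \approx 0.57784$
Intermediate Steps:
$I = - \frac{1}{8}$ ($I = \frac{1}{-8} = - \frac{1}{8} \approx -0.125$)
$t{\left(n \right)} = -2 + n^{2} \left(- \frac{1}{8} + n\right)$ ($t{\left(n \right)} = -2 + \left(- \frac{1}{8} + n\right) n^{2} = -2 + n^{2} \left(- \frac{1}{8} + n\right)$)
$\frac{3030 - 1117}{\left(2 + t{\left(6 - 3 \right)}\right) \left(-13\right) + 3647} = \frac{3030 - 1117}{\left(2 - \left(2 - \left(6 - 3\right)^{3} + \frac{\left(6 - 3\right)^{2}}{8}\right)\right) \left(-13\right) + 3647} = \frac{1913}{\left(2 - \left(2 - 27 + \frac{9}{8}\right)\right) \left(-13\right) + 3647} = \frac{1913}{\left(2 - - \frac{191}{8}\right) \left(-13\right) + 3647} = \frac{1913}{\left(2 + \frac{191}{8}\right) \left(-13\right) + 3647} = \frac{1913}{\frac{207}{8} \left(-13\right) + 3647} = \frac{1913}{- \frac{2691}{8} + 3647} = \frac{1913}{\frac{26485}{8}} = 1913 \cdot \frac{8}{26485} = \frac{15304}{26485}$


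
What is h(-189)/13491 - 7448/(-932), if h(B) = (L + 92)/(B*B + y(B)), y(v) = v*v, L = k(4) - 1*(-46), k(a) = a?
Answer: 897320181025/112285498563 ≈ 7.9914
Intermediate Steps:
L = 50 (L = 4 - 1*(-46) = 4 + 46 = 50)
y(v) = v²
h(B) = 71/B² (h(B) = (50 + 92)/(B*B + B²) = 142/(B² + B²) = 142/((2*B²)) = 142*(1/(2*B²)) = 71/B²)
h(-189)/13491 - 7448/(-932) = (71/(-189)²)/13491 - 7448/(-932) = (71*(1/35721))*(1/13491) - 7448*(-1/932) = (71/35721)*(1/13491) + 1862/233 = 71/481912011 + 1862/233 = 897320181025/112285498563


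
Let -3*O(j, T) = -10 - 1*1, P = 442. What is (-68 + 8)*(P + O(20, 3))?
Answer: -26740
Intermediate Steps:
O(j, T) = 11/3 (O(j, T) = -(-10 - 1*1)/3 = -(-10 - 1)/3 = -⅓*(-11) = 11/3)
(-68 + 8)*(P + O(20, 3)) = (-68 + 8)*(442 + 11/3) = -60*1337/3 = -26740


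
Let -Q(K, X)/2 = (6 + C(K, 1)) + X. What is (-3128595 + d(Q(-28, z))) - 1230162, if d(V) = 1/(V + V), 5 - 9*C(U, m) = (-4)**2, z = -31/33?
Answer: -6625310739/1520 ≈ -4.3588e+6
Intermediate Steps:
z = -31/33 (z = -31*1/33 = -31/33 ≈ -0.93939)
C(U, m) = -11/9 (C(U, m) = 5/9 - 1/9*(-4)**2 = 5/9 - 1/9*16 = 5/9 - 16/9 = -11/9)
Q(K, X) = -86/9 - 2*X (Q(K, X) = -2*((6 - 11/9) + X) = -2*(43/9 + X) = -86/9 - 2*X)
d(V) = 1/(2*V)
(-3128595 + d(Q(-28, z))) - 1230162 = (-3128595 + 1/(2*(-86/9 - 2*(-31/33)))) - 1230162 = (-3128595 + 1/(2*(-86/9 + 62/33))) - 1230162 = (-3128595 + 1/(2*(-760/99))) - 1230162 = (-3128595 + (1/2)*(-99/760)) - 1230162 = (-3128595 - 99/1520) - 1230162 = -4755464499/1520 - 1230162 = -6625310739/1520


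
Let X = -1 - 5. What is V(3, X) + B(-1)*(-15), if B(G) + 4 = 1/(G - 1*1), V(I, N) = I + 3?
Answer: 147/2 ≈ 73.500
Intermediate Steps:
X = -6
V(I, N) = 3 + I
B(G) = -4 + 1/(-1 + G) (B(G) = -4 + 1/(G - 1*1) = -4 + 1/(G - 1) = -4 + 1/(-1 + G))
V(3, X) + B(-1)*(-15) = (3 + 3) + ((5 - 4*(-1))/(-1 - 1))*(-15) = 6 + ((5 + 4)/(-2))*(-15) = 6 - ½*9*(-15) = 6 - 9/2*(-15) = 6 + 135/2 = 147/2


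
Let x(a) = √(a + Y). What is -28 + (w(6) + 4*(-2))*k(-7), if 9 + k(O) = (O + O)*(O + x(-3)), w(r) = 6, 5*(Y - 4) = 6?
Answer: -206 + 28*√55/5 ≈ -164.47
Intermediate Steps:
Y = 26/5 (Y = 4 + (⅕)*6 = 4 + 6/5 = 26/5 ≈ 5.2000)
x(a) = √(26/5 + a) (x(a) = √(a + 26/5) = √(26/5 + a))
k(O) = -9 + 2*O*(O + √55/5) (k(O) = -9 + (O + O)*(O + √(130 + 25*(-3))/5) = -9 + (2*O)*(O + √(130 - 75)/5) = -9 + (2*O)*(O + √55/5) = -9 + 2*O*(O + √55/5))
-28 + (w(6) + 4*(-2))*k(-7) = -28 + (6 + 4*(-2))*(-9 + 2*(-7)² + (⅖)*(-7)*√55) = -28 + (6 - 8)*(-9 + 2*49 - 14*√55/5) = -28 - 2*(-9 + 98 - 14*√55/5) = -28 - 2*(89 - 14*√55/5) = -28 + (-178 + 28*√55/5) = -206 + 28*√55/5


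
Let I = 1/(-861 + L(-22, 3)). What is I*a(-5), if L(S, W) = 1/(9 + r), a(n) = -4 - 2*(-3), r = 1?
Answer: -20/8609 ≈ -0.0023232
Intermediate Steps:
a(n) = 2 (a(n) = -4 + 6 = 2)
L(S, W) = ⅒ (L(S, W) = 1/(9 + 1) = 1/10 = ⅒)
I = -10/8609 (I = 1/(-861 + ⅒) = 1/(-8609/10) = -10/8609 ≈ -0.0011616)
I*a(-5) = -10/8609*2 = -20/8609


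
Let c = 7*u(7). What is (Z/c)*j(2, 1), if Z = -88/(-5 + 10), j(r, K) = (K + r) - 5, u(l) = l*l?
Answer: 176/1715 ≈ 0.10262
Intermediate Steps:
u(l) = l**2
c = 343 (c = 7*7**2 = 7*49 = 343)
j(r, K) = -5 + K + r
Z = -88/5 ≈ -17.600
(Z/c)*j(2, 1) = (-88/5/343)*(-5 + 1 + 2) = -88/5*1/343*(-2) = -88/1715*(-2) = 176/1715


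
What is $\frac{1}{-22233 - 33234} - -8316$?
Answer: $\frac{461263571}{55467} \approx 8316.0$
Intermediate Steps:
$\frac{1}{-22233 - 33234} - -8316 = \frac{1}{-55467} + 8316 = - \frac{1}{55467} + 8316 = \frac{461263571}{55467}$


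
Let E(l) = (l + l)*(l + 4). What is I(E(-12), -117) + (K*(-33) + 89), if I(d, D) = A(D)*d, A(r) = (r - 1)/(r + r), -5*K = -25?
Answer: 812/39 ≈ 20.821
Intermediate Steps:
K = 5 (K = -⅕*(-25) = 5)
E(l) = 2*l*(4 + l) (E(l) = (2*l)*(4 + l) = 2*l*(4 + l))
A(r) = (-1 + r)/(2*r) (A(r) = (-1 + r)/((2*r)) = (-1 + r)*(1/(2*r)) = (-1 + r)/(2*r))
I(d, D) = d*(-1 + D)/(2*D) (I(d, D) = ((-1 + D)/(2*D))*d = d*(-1 + D)/(2*D))
I(E(-12), -117) + (K*(-33) + 89) = (½)*(2*(-12)*(4 - 12))*(-1 - 117)/(-117) + (5*(-33) + 89) = (½)*(2*(-12)*(-8))*(-1/117)*(-118) + (-165 + 89) = (½)*192*(-1/117)*(-118) - 76 = 3776/39 - 76 = 812/39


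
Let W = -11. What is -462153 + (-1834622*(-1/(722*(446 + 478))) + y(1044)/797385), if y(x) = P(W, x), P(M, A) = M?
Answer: -13658025450514321/29553214460 ≈ -4.6215e+5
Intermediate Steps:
y(x) = -11
-462153 + (-1834622*(-1/(722*(446 + 478))) + y(1044)/797385) = -462153 + (-1834622*(-1/(722*(446 + 478))) - 11/797385) = -462153 + (-1834622/(924*(-722)) - 11*1/797385) = -462153 + (-1834622/(-667128) - 11/797385) = -462153 + (-1834622*(-1/667128) - 11/797385) = -462153 + (917311/333564 - 11/797385) = -462153 + 81271818059/29553214460 = -13658025450514321/29553214460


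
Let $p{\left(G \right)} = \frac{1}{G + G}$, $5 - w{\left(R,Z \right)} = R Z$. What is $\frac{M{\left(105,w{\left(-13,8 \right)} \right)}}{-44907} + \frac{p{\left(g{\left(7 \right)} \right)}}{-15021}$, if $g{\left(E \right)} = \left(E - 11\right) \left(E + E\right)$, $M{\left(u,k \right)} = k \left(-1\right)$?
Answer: $\frac{61140425}{25183127088} \approx 0.0024278$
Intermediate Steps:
$w{\left(R,Z \right)} = 5 - R Z$
$M{\left(u,k \right)} = - k$
$g{\left(E \right)} = 2 E \left(-11 + E\right)$ ($g{\left(E \right)} = \left(-11 + E\right) 2 E = 2 E \left(-11 + E\right)$)
$p{\left(G \right)} = \frac{1}{2 G}$
$\frac{M{\left(105,w{\left(-13,8 \right)} \right)}}{-44907} + \frac{p{\left(g{\left(7 \right)} \right)}}{-15021} = \frac{\left(-1\right) \left(5 - \left(-13\right) 8\right)}{-44907} + \frac{\frac{1}{2} \frac{1}{2 \cdot 7 \left(-11 + 7\right)}}{-15021} = - (5 + 104) \left(- \frac{1}{44907}\right) + \frac{1}{2 \cdot 2 \cdot 7 \left(-4\right)} \left(- \frac{1}{15021}\right) = \left(-1\right) 109 \left(- \frac{1}{44907}\right) + \frac{1}{2 \left(-56\right)} \left(- \frac{1}{15021}\right) = \left(-109\right) \left(- \frac{1}{44907}\right) + \frac{1}{2} \left(- \frac{1}{56}\right) \left(- \frac{1}{15021}\right) = \frac{109}{44907} - - \frac{1}{1682352} = \frac{109}{44907} + \frac{1}{1682352} = \frac{61140425}{25183127088}$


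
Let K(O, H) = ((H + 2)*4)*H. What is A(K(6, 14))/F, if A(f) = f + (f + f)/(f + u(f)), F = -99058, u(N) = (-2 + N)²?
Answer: -89615008/9907434457 ≈ -0.0090452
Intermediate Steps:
K(O, H) = H*(8 + 4*H) (K(O, H) = ((2 + H)*4)*H = (8 + 4*H)*H = H*(8 + 4*H))
A(f) = f + 2*f/(f + (-2 + f)²) (A(f) = f + (f + f)/(f + (-2 + f)²) = f + (2*f)/(f + (-2 + f)²) = f + 2*f/(f + (-2 + f)²))
A(K(6, 14))/F = ((4*14*(2 + 14))*(2 + 4*14*(2 + 14) + (-2 + 4*14*(2 + 14))²)/(4*14*(2 + 14) + (-2 + 4*14*(2 + 14))²))/(-99058) = ((4*14*16)*(2 + 4*14*16 + (-2 + 4*14*16)²)/(4*14*16 + (-2 + 4*14*16)²))*(-1/99058) = (896*(2 + 896 + (-2 + 896)²)/(896 + (-2 + 896)²))*(-1/99058) = (896*(2 + 896 + 894²)/(896 + 894²))*(-1/99058) = (896*(2 + 896 + 799236)/(896 + 799236))*(-1/99058) = (896*800134/800132)*(-1/99058) = (896*(1/800132)*800134)*(-1/99058) = (179230016/200033)*(-1/99058) = -89615008/9907434457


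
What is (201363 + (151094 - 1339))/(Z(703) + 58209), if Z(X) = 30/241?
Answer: 84619438/14028399 ≈ 6.0320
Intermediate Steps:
Z(X) = 30/241 (Z(X) = 30*(1/241) = 30/241)
(201363 + (151094 - 1339))/(Z(703) + 58209) = (201363 + (151094 - 1339))/(30/241 + 58209) = (201363 + 149755)/(14028399/241) = 351118*(241/14028399) = 84619438/14028399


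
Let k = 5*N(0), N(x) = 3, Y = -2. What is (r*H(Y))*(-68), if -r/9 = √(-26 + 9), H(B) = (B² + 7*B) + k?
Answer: 3060*I*√17 ≈ 12617.0*I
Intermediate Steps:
k = 15 (k = 5*3 = 15)
H(B) = 15 + B² + 7*B (H(B) = (B² + 7*B) + 15 = 15 + B² + 7*B)
r = -9*I*√17 (r = -9*√(-26 + 9) = -9*I*√17 ≈ -37.108*I)
(r*H(Y))*(-68) = ((-9*I*√17)*(15 + (-2)² + 7*(-2)))*(-68) = ((-9*I*√17)*(15 + 4 - 14))*(-68) = (-9*I*√17*5)*(-68) = -45*I*√17*(-68) = 3060*I*√17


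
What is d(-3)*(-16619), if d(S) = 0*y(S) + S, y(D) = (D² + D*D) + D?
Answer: 49857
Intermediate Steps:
y(D) = D + 2*D² (y(D) = (D² + D²) + D = 2*D² + D = D + 2*D²)
d(S) = S (d(S) = 0*(S*(1 + 2*S)) + S = 0 + S = S)
d(-3)*(-16619) = -3*(-16619) = 49857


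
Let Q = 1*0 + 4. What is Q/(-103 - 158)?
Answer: -4/261 ≈ -0.015326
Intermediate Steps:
Q = 4 (Q = 0 + 4 = 4)
Q/(-103 - 158) = 4/(-103 - 158) = 4/(-261) = 4*(-1/261) = -4/261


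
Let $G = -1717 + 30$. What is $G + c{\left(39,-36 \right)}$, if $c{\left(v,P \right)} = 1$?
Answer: $-1686$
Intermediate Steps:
$G = -1687$
$G + c{\left(39,-36 \right)} = -1687 + 1 = -1686$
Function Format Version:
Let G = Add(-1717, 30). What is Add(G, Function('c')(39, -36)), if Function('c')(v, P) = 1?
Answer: -1686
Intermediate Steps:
G = -1687
Add(G, Function('c')(39, -36)) = Add(-1687, 1) = -1686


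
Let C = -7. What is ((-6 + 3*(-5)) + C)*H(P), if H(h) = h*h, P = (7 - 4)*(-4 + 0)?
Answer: -4032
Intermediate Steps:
P = -12 (P = 3*(-4) = -12)
H(h) = h²
((-6 + 3*(-5)) + C)*H(P) = ((-6 + 3*(-5)) - 7)*(-12)² = ((-6 - 15) - 7)*144 = (-21 - 7)*144 = -28*144 = -4032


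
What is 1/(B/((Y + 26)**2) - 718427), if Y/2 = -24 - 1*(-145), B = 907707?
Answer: -71824/51599393141 ≈ -1.3920e-6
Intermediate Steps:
Y = 242 (Y = 2*(-24 - 1*(-145)) = 2*(-24 + 145) = 2*121 = 242)
1/(B/((Y + 26)**2) - 718427) = 1/(907707/((242 + 26)**2) - 718427) = 1/(907707/(268**2) - 718427) = 1/(907707/71824 - 718427) = 1/(-51599393141/71824) = -71824/51599393141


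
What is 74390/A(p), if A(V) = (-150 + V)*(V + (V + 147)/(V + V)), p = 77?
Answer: -818290/62999 ≈ -12.989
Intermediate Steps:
A(V) = (-150 + V)*(V + (147 + V)/(2*V)) (A(V) = (-150 + V)*(V + (147 + V)/((2*V))) = (-150 + V)*(V + (147 + V)*(1/(2*V))) = (-150 + V)*(V + (147 + V)/(2*V)))
74390/A(p) = 74390/(-3/2 + 77² - 11025/77 - 299/2*77) = 74390/(-3/2 + 5929 - 11025*1/77 - 23023/2) = 74390/(-3/2 + 5929 - 1575/11 - 23023/2) = 74390/(-62999/11) = 74390*(-11/62999) = -818290/62999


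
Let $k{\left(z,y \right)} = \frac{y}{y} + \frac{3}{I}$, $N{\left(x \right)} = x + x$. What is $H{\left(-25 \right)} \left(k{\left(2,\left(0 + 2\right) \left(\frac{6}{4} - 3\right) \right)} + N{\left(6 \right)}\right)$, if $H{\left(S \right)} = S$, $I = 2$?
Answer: $- \frac{725}{2} \approx -362.5$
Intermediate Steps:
$N{\left(x \right)} = 2 x$
$k{\left(z,y \right)} = \frac{5}{2}$ ($k{\left(z,y \right)} = \frac{y}{y} + \frac{3}{2} = 1 + 3 \cdot \frac{1}{2} = 1 + \frac{3}{2} = \frac{5}{2}$)
$H{\left(-25 \right)} \left(k{\left(2,\left(0 + 2\right) \left(\frac{6}{4} - 3\right) \right)} + N{\left(6 \right)}\right) = - 25 \left(\frac{5}{2} + 2 \cdot 6\right) = - 25 \left(\frac{5}{2} + 12\right) = \left(-25\right) \frac{29}{2} = - \frac{725}{2}$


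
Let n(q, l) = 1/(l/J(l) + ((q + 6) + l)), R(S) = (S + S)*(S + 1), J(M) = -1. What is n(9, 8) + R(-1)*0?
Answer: 1/15 ≈ 0.066667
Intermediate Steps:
R(S) = 2*S*(1 + S) (R(S) = (2*S)*(1 + S) = 2*S*(1 + S))
n(q, l) = 1/(6 + q) (n(q, l) = 1/(l/(-1) + ((q + 6) + l)) = 1/(l*(-1) + ((6 + q) + l)) = 1/(-l + (6 + l + q)) = 1/(6 + q))
n(9, 8) + R(-1)*0 = 1/(6 + 9) + (2*(-1)*(1 - 1))*0 = 1/15 + (2*(-1)*0)*0 = 1/15 + 0*0 = 1/15 + 0 = 1/15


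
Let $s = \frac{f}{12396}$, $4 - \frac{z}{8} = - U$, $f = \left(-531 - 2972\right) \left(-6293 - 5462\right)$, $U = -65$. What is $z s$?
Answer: $- \frac{5023687330}{3099} \approx -1.6211 \cdot 10^{6}$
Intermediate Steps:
$f = 41177765$ ($f = \left(-3503\right) \left(-11755\right) = 41177765$)
$z = -488$ ($z = 32 - 8 \left(\left(-1\right) \left(-65\right)\right) = 32 - 520 = -488$)
$s = \frac{41177765}{12396} \approx 3321.9$
$z s = \left(-488\right) \frac{41177765}{12396} = - \frac{5023687330}{3099}$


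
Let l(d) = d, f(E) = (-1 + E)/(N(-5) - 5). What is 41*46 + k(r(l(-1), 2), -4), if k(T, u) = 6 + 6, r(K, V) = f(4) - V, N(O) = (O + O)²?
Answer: 1898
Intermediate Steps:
N(O) = 4*O² (N(O) = (2*O)² = 4*O²)
f(E) = -1/95 + E/95 (f(E) = (-1 + E)/(4*(-5)² - 5) = (-1 + E)/(4*25 - 5) = (-1 + E)/(100 - 5) = (-1 + E)/95 = (-1 + E)*(1/95) = -1/95 + E/95)
r(K, V) = 3/95 - V (r(K, V) = (-1/95 + (1/95)*4) - V = (-1/95 + 4/95) - V = 3/95 - V)
k(T, u) = 12
41*46 + k(r(l(-1), 2), -4) = 41*46 + 12 = 1886 + 12 = 1898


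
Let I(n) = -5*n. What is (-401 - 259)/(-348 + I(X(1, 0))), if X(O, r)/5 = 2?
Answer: 330/199 ≈ 1.6583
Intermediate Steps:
X(O, r) = 10 (X(O, r) = 5*2 = 10)
(-401 - 259)/(-348 + I(X(1, 0))) = (-401 - 259)/(-348 - 5*10) = -660/(-348 - 50) = -660/(-398) = -660*(-1/398) = 330/199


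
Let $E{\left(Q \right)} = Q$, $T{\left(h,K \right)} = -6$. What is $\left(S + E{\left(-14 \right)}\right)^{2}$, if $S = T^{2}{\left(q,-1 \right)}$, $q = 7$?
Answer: $484$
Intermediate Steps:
$S = 36$ ($S = \left(-6\right)^{2} = 36$)
$\left(S + E{\left(-14 \right)}\right)^{2} = \left(36 - 14\right)^{2} = 22^{2} = 484$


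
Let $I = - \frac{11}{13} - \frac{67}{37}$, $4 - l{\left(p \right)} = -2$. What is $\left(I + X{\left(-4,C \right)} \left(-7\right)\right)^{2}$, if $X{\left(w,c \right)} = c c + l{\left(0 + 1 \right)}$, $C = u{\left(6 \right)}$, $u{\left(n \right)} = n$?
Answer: $\frac{20361006864}{231361} \approx 88005.0$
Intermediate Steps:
$l{\left(p \right)} = 6$ ($l{\left(p \right)} = 4 - -2 = 4 + 2 = 6$)
$C = 6$
$X{\left(w,c \right)} = 6 + c^{2}$ ($X{\left(w,c \right)} = c c + 6 = c^{2} + 6 = 6 + c^{2}$)
$I = - \frac{1278}{481}$ ($I = \left(-11\right) \frac{1}{13} - \frac{67}{37} = - \frac{11}{13} - \frac{67}{37} = - \frac{1278}{481} \approx -2.657$)
$\left(I + X{\left(-4,C \right)} \left(-7\right)\right)^{2} = \left(- \frac{1278}{481} + \left(6 + 6^{2}\right) \left(-7\right)\right)^{2} = \left(- \frac{1278}{481} + \left(6 + 36\right) \left(-7\right)\right)^{2} = \left(- \frac{1278}{481} + 42 \left(-7\right)\right)^{2} = \left(- \frac{1278}{481} - 294\right)^{2} = \left(- \frac{142692}{481}\right)^{2} = \frac{20361006864}{231361}$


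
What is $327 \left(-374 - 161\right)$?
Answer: $-174945$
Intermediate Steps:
$327 \left(-374 - 161\right) = 327 \left(-535\right) = -174945$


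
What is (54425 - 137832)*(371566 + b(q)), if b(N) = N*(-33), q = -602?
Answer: -32648168824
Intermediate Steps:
b(N) = -33*N
(54425 - 137832)*(371566 + b(q)) = (54425 - 137832)*(371566 - 33*(-602)) = -83407*(371566 + 19866) = -83407*391432 = -32648168824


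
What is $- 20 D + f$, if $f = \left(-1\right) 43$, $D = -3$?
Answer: $17$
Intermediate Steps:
$f = -43$
$- 20 D + f = \left(-20\right) \left(-3\right) - 43 = 60 - 43 = 17$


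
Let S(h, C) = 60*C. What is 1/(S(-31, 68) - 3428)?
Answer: 1/652 ≈ 0.0015337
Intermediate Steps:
1/(S(-31, 68) - 3428) = 1/(60*68 - 3428) = 1/(4080 - 3428) = 1/652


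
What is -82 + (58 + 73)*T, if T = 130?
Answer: 16948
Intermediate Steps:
-82 + (58 + 73)*T = -82 + (58 + 73)*130 = -82 + 131*130 = -82 + 17030 = 16948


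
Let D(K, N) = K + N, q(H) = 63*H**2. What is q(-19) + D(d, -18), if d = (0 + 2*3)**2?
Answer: 22761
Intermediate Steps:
d = 36 (d = (0 + 6)**2 = 6**2 = 36)
q(-19) + D(d, -18) = 63*(-19)**2 + (36 - 18) = 63*361 + 18 = 22743 + 18 = 22761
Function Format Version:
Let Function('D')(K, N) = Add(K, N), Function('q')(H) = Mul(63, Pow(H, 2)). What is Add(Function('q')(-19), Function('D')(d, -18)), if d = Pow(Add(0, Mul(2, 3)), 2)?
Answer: 22761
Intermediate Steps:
d = 36 (d = Pow(Add(0, 6), 2) = Pow(6, 2) = 36)
Add(Function('q')(-19), Function('D')(d, -18)) = Add(Mul(63, Pow(-19, 2)), Add(36, -18)) = Add(Mul(63, 361), 18) = Add(22743, 18) = 22761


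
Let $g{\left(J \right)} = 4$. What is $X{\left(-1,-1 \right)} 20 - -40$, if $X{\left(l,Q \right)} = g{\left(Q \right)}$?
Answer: $120$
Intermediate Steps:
$X{\left(l,Q \right)} = 4$
$X{\left(-1,-1 \right)} 20 - -40 = 4 \cdot 20 - -40 = 80 + 40 = 120$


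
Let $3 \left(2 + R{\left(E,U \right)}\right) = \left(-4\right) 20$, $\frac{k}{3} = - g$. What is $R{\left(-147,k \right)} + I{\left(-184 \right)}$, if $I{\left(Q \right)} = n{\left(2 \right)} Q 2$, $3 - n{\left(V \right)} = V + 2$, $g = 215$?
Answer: $\frac{1018}{3} \approx 339.33$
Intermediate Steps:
$k = -645$ ($k = 3 \left(\left(-1\right) 215\right) = 3 \left(-215\right) = -645$)
$R{\left(E,U \right)} = - \frac{86}{3}$ ($R{\left(E,U \right)} = -2 + \frac{\left(-4\right) 20}{3} = -2 + \frac{1}{3} \left(-80\right) = -2 - \frac{80}{3} = - \frac{86}{3}$)
$n{\left(V \right)} = 1 - V$ ($n{\left(V \right)} = 3 - \left(V + 2\right) = 3 - \left(2 + V\right) = 1 - V$)
$I{\left(Q \right)} = - 2 Q$ ($I{\left(Q \right)} = \left(1 - 2\right) Q 2 = - Q 2 = - 2 Q$)
$R{\left(-147,k \right)} + I{\left(-184 \right)} = - \frac{86}{3} - -368 = - \frac{86}{3} + 368 = \frac{1018}{3}$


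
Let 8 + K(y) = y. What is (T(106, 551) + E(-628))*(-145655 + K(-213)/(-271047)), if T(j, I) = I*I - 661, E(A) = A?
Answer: -11935081427703968/271047 ≈ -4.4033e+10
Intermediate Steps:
K(y) = -8 + y
T(j, I) = -661 + I**2 (T(j, I) = I**2 - 661 = -661 + I**2)
(T(106, 551) + E(-628))*(-145655 + K(-213)/(-271047)) = ((-661 + 551**2) - 628)*(-145655 + (-8 - 213)/(-271047)) = ((-661 + 303601) - 628)*(-145655 - 221*(-1/271047)) = (302940 - 628)*(-145655 + 221/271047) = 302312*(-39479350564/271047) = -11935081427703968/271047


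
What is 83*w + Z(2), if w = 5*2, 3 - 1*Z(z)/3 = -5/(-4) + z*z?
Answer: 3293/4 ≈ 823.25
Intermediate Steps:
Z(z) = 21/4 - 3*z² (Z(z) = 9 - 3*(-5/(-4) + z*z) = 9 - 3*(-5*(-¼) + z²) = 9 - 3*(5/4 + z²) = 9 + (-15/4 - 3*z²) = 21/4 - 3*z²)
w = 10
83*w + Z(2) = 83*10 + (21/4 - 3*2²) = 830 + (21/4 - 3*4) = 830 + (21/4 - 12) = 830 - 27/4 = 3293/4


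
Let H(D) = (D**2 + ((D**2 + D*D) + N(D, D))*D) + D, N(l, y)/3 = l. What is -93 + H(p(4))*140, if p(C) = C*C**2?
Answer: 75702947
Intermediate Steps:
N(l, y) = 3*l
p(C) = C**3
H(D) = D + D**2 + D*(2*D**2 + 3*D) (H(D) = (D**2 + ((D**2 + D*D) + 3*D)*D) + D = (D**2 + ((D**2 + D**2) + 3*D)*D) + D = (D**2 + (2*D**2 + 3*D)*D) + D = (D**2 + D*(2*D**2 + 3*D)) + D = D + D**2 + D*(2*D**2 + 3*D))
-93 + H(p(4))*140 = -93 + (4**3*(1 + 2*(4**3)**2 + 4*4**3))*140 = -93 + (64*(1 + 2*64**2 + 4*64))*140 = -93 + (64*(1 + 2*4096 + 256))*140 = -93 + (64*(1 + 8192 + 256))*140 = -93 + (64*8449)*140 = -93 + 540736*140 = -93 + 75703040 = 75702947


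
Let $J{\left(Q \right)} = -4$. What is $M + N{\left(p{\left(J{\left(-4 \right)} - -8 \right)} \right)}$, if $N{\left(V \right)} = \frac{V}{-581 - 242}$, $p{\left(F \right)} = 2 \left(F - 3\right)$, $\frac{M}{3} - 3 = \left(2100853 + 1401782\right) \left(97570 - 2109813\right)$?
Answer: $- \frac{17401889165185640}{823} \approx -2.1144 \cdot 10^{13}$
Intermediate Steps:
$M = -21144458280906$ ($M = 9 + 3 \left(2100853 + 1401782\right) \left(97570 - 2109813\right) = 9 + 3 \cdot 3502635 \left(-2012243\right) = 9 + 3 \left(-7048152760305\right) = 9 - 21144458280915 = -21144458280906$)
$p{\left(F \right)} = -6 + 2 F$ ($p{\left(F \right)} = 2 \left(-3 + F\right) = -6 + 2 F$)
$N{\left(V \right)} = - \frac{V}{823}$ ($N{\left(V \right)} = \frac{V}{-823} = V \left(- \frac{1}{823}\right) = - \frac{V}{823}$)
$M + N{\left(p{\left(J{\left(-4 \right)} - -8 \right)} \right)} = -21144458280906 - \frac{-6 + 2 \left(-4 - -8\right)}{823} = -21144458280906 - \frac{-6 + 2 \left(-4 + 8\right)}{823} = -21144458280906 - \frac{-6 + 2 \cdot 4}{823} = -21144458280906 - \frac{-6 + 8}{823} = -21144458280906 - \frac{2}{823} = - \frac{17401889165185640}{823}$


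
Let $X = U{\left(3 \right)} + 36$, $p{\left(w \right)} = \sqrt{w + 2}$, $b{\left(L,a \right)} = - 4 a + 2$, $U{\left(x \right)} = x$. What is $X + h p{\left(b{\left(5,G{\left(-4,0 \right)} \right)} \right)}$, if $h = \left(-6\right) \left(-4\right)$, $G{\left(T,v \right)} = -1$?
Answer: $39 + 48 \sqrt{2} \approx 106.88$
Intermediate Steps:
$b{\left(L,a \right)} = 2 - 4 a$
$p{\left(w \right)} = \sqrt{2 + w}$
$h = 24$
$X = 39$ ($X = 3 + 36 = 39$)
$X + h p{\left(b{\left(5,G{\left(-4,0 \right)} \right)} \right)} = 39 + 24 \sqrt{2 + \left(2 - -4\right)} = 39 + 24 \sqrt{2 + \left(2 + 4\right)} = 39 + 24 \sqrt{2 + 6} = 39 + 24 \sqrt{8} = 39 + 24 \cdot 2 \sqrt{2} = 39 + 48 \sqrt{2}$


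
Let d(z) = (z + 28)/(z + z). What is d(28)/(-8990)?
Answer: -1/8990 ≈ -0.00011123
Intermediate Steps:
d(z) = (28 + z)/(2*z) (d(z) = (28 + z)/((2*z)) = (28 + z)*(1/(2*z)) = (28 + z)/(2*z))
d(28)/(-8990) = ((½)*(28 + 28)/28)/(-8990) = ((½)*(1/28)*56)*(-1/8990) = 1*(-1/8990) = -1/8990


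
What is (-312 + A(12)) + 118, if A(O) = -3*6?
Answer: -212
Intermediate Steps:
A(O) = -18
(-312 + A(12)) + 118 = (-312 - 18) + 118 = -330 + 118 = -212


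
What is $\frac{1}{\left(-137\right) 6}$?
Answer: $- \frac{1}{822} \approx -0.0012165$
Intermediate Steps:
$\frac{1}{\left(-137\right) 6} = \frac{1}{-822} = - \frac{1}{822}$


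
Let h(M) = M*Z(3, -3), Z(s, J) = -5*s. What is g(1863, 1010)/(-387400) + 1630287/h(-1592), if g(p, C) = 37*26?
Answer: 404839879/5930200 ≈ 68.267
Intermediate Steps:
h(M) = -15*M (h(M) = M*(-5*3) = M*(-15) = -15*M)
g(p, C) = 962
g(1863, 1010)/(-387400) + 1630287/h(-1592) = 962/(-387400) + 1630287/((-15*(-1592))) = 962*(-1/387400) + 1630287/23880 = -37/14900 + 1630287*(1/23880) = -37/14900 + 543429/7960 = 404839879/5930200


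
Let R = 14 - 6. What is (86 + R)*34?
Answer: 3196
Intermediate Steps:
R = 8
(86 + R)*34 = (86 + 8)*34 = 94*34 = 3196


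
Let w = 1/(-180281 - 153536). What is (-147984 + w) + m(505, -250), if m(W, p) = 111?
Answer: -49362521242/333817 ≈ -1.4787e+5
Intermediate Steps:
w = -1/333817 (w = 1/(-333817) = -1/333817 ≈ -2.9957e-6)
(-147984 + w) + m(505, -250) = (-147984 - 1/333817) + 111 = -49399574929/333817 + 111 = -49362521242/333817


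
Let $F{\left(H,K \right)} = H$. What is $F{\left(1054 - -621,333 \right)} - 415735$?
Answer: $-414060$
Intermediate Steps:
$F{\left(1054 - -621,333 \right)} - 415735 = \left(1054 - -621\right) - 415735 = \left(1054 + 621\right) - 415735 = 1675 - 415735 = -414060$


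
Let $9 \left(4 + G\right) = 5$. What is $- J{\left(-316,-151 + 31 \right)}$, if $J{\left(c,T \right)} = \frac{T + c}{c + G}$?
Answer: $- \frac{3924}{2875} \approx -1.3649$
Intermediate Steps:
$G = - \frac{31}{9}$ ($G = -4 + \frac{1}{9} \cdot 5 = -4 + \frac{5}{9} = - \frac{31}{9} \approx -3.4444$)
$J{\left(c,T \right)} = \frac{T + c}{- \frac{31}{9} + c}$ ($J{\left(c,T \right)} = \frac{T + c}{c - \frac{31}{9}} = \frac{T + c}{- \frac{31}{9} + c}$)
$- J{\left(-316,-151 + 31 \right)} = - \frac{9 \left(\left(-151 + 31\right) - 316\right)}{-31 + 9 \left(-316\right)} = - \frac{9 \left(-120 - 316\right)}{-31 - 2844} = - \frac{9 \left(-436\right)}{-2875} = - \frac{9 \left(-1\right) \left(-436\right)}{2875} = \left(-1\right) \frac{3924}{2875} = - \frac{3924}{2875}$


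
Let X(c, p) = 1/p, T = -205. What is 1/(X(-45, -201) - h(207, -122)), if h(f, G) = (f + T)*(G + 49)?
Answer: 201/29345 ≈ 0.0068495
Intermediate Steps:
h(f, G) = (-205 + f)*(49 + G) (h(f, G) = (f - 205)*(G + 49) = (-205 + f)*(49 + G))
1/(X(-45, -201) - h(207, -122)) = 1/(1/(-201) - (-10045 - 205*(-122) + 49*207 - 122*207)) = 1/(-1/201 - (-10045 + 25010 + 10143 - 25254)) = 1/(-1/201 - 1*(-146)) = 1/(-1/201 + 146) = 1/(29345/201) = 201/29345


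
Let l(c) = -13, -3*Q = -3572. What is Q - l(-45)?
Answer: 3611/3 ≈ 1203.7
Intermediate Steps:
Q = 3572/3 (Q = -⅓*(-3572) = 3572/3 ≈ 1190.7)
Q - l(-45) = 3572/3 - 1*(-13) = 3572/3 + 13 = 3611/3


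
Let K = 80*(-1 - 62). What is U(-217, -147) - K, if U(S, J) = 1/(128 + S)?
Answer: 448559/89 ≈ 5040.0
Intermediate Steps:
K = -5040 (K = 80*(-63) = -5040)
U(-217, -147) - K = 1/(128 - 217) - 1*(-5040) = 1/(-89) + 5040 = -1/89 + 5040 = 448559/89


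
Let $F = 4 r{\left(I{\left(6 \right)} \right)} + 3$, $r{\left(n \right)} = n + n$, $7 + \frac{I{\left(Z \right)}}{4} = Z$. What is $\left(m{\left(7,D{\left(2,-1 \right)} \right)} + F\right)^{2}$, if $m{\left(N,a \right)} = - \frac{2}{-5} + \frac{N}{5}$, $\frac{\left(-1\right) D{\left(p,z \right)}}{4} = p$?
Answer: $\frac{18496}{25} \approx 739.84$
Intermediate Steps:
$D{\left(p,z \right)} = - 4 p$
$I{\left(Z \right)} = -28 + 4 Z$
$r{\left(n \right)} = 2 n$
$m{\left(N,a \right)} = \frac{2}{5} + \frac{N}{5}$ ($m{\left(N,a \right)} = \left(-2\right) \left(- \frac{1}{5}\right) + N \frac{1}{5} = \frac{2}{5} + \frac{N}{5}$)
$F = -29$ ($F = 4 \cdot 2 \left(-28 + 4 \cdot 6\right) + 3 = 4 \cdot 2 \left(-28 + 24\right) + 3 = 4 \cdot 2 \left(-4\right) + 3 = 4 \left(-8\right) + 3 = -32 + 3 = -29$)
$\left(m{\left(7,D{\left(2,-1 \right)} \right)} + F\right)^{2} = \left(\left(\frac{2}{5} + \frac{1}{5} \cdot 7\right) - 29\right)^{2} = \left(\left(\frac{2}{5} + \frac{7}{5}\right) - 29\right)^{2} = \left(\frac{9}{5} - 29\right)^{2} = \left(- \frac{136}{5}\right)^{2} = \frac{18496}{25}$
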